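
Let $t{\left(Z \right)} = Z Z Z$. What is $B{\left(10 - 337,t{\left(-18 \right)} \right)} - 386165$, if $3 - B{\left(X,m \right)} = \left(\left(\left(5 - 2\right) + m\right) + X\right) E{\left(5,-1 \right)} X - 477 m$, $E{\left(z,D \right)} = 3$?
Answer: $-9207062$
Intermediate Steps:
$t{\left(Z \right)} = Z^{3}$ ($t{\left(Z \right)} = Z^{2} Z = Z^{3}$)
$B{\left(X,m \right)} = 3 + 477 m - X \left(9 + 3 X + 3 m\right)$ ($B{\left(X,m \right)} = 3 - \left(\left(\left(\left(5 - 2\right) + m\right) + X\right) 3 X - 477 m\right) = 3 - \left(\left(\left(3 + m\right) + X\right) 3 X - 477 m\right) = 3 - \left(\left(3 + X + m\right) 3 X - 477 m\right) = 3 - \left(\left(9 + 3 X + 3 m\right) X - 477 m\right) = 3 - \left(X \left(9 + 3 X + 3 m\right) - 477 m\right) = 3 - \left(- 477 m + X \left(9 + 3 X + 3 m\right)\right) = 3 + 477 m - X \left(9 + 3 X + 3 m\right)$)
$B{\left(10 - 337,t{\left(-18 \right)} \right)} - 386165 = \left(3 - 9 \left(10 - 337\right) - 3 \left(10 - 337\right)^{2} + 477 \left(-18\right)^{3} - 3 \left(10 - 337\right) \left(-18\right)^{3}\right) - 386165 = \left(3 - -2943 - 3 \left(-327\right)^{2} + 477 \left(-5832\right) - \left(-981\right) \left(-5832\right)\right) - 386165 = \left(3 + 2943 - 320787 - 2781864 - 5721192\right) - 386165 = -8820897 - 386165 = -9207062$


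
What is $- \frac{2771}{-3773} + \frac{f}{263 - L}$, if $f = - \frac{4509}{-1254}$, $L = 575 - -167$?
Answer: $\frac{4538383}{6243286} \approx 0.72692$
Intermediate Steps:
$L = 742$ ($L = 575 + 167 = 742$)
$f = \frac{1503}{418}$ ($f = \left(-4509\right) \left(- \frac{1}{1254}\right) = \frac{1503}{418} \approx 3.5957$)
$- \frac{2771}{-3773} + \frac{f}{263 - L} = - \frac{2771}{-3773} + \frac{1503}{418 \left(263 - 742\right)} = \left(-2771\right) \left(- \frac{1}{3773}\right) + \frac{1503}{418 \left(263 - 742\right)} = \frac{2771}{3773} + \frac{1503}{418 \left(-479\right)} = \frac{2771}{3773} + \frac{1503}{418} \left(- \frac{1}{479}\right) = \frac{2771}{3773} - \frac{1503}{200222} = \frac{4538383}{6243286}$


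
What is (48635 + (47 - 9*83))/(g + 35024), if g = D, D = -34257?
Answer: 47935/767 ≈ 62.497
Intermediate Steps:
g = -34257
(48635 + (47 - 9*83))/(g + 35024) = (48635 + (47 - 9*83))/(-34257 + 35024) = (48635 + (47 - 747))/767 = (48635 - 700)*(1/767) = 47935*(1/767) = 47935/767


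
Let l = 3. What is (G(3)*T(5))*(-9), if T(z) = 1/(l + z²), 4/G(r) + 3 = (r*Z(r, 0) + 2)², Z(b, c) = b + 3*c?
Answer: -9/826 ≈ -0.010896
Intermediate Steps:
G(r) = 4/(-3 + (2 + r²)²) (G(r) = 4/(-3 + (r*(r + 3*0) + 2)²) = 4/(-3 + (r*(r + 0) + 2)²) = 4/(-3 + (r*r + 2)²) = 4/(-3 + (r² + 2)²) = 4/(-3 + (2 + r²)²))
T(z) = 1/(3 + z²)
(G(3)*T(5))*(-9) = ((4/(-3 + (2 + 3²)²))/(3 + 5²))*(-9) = ((4/(-3 + (2 + 9)²))/(3 + 25))*(-9) = ((4/(-3 + 11²))/28)*(-9) = ((4/(-3 + 121))*(1/28))*(-9) = ((4/118)*(1/28))*(-9) = ((4*(1/118))*(1/28))*(-9) = ((2/59)*(1/28))*(-9) = (1/826)*(-9) = -9/826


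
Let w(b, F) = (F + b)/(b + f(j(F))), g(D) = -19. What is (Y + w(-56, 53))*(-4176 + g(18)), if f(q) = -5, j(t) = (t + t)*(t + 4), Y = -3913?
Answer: 1001304550/61 ≈ 1.6415e+7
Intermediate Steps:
j(t) = 2*t*(4 + t) (j(t) = (2*t)*(4 + t) = 2*t*(4 + t))
w(b, F) = (F + b)/(-5 + b) (w(b, F) = (F + b)/(b - 5) = (F + b)/(-5 + b))
(Y + w(-56, 53))*(-4176 + g(18)) = (-3913 + (53 - 56)/(-5 - 56))*(-4176 - 19) = (-3913 - 3/(-61))*(-4195) = (-3913 - 1/61*(-3))*(-4195) = (-3913 + 3/61)*(-4195) = -238690/61*(-4195) = 1001304550/61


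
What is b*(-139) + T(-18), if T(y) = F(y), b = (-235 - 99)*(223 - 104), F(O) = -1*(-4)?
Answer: 5524698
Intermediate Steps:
F(O) = 4
b = -39746 (b = -334*119 = -39746)
T(y) = 4
b*(-139) + T(-18) = -39746*(-139) + 4 = 5524694 + 4 = 5524698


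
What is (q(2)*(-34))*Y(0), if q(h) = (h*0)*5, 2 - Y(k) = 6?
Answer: 0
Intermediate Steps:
Y(k) = -4 (Y(k) = 2 - 1*6 = 2 - 6 = -4)
q(h) = 0 (q(h) = 0*5 = 0)
(q(2)*(-34))*Y(0) = (0*(-34))*(-4) = 0*(-4) = 0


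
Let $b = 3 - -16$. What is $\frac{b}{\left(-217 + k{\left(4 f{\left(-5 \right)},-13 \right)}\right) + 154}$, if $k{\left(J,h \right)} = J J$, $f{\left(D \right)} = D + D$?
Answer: $\frac{19}{1537} \approx 0.012362$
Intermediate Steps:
$f{\left(D \right)} = 2 D$
$k{\left(J,h \right)} = J^{2}$
$b = 19$ ($b = 3 + 16 = 19$)
$\frac{b}{\left(-217 + k{\left(4 f{\left(-5 \right)},-13 \right)}\right) + 154} = \frac{19}{\left(-217 + \left(4 \cdot 2 \left(-5\right)\right)^{2}\right) + 154} = \frac{19}{\left(-217 + \left(4 \left(-10\right)\right)^{2}\right) + 154} = \frac{19}{\left(-217 + \left(-40\right)^{2}\right) + 154} = \frac{19}{\left(-217 + 1600\right) + 154} = \frac{19}{1383 + 154} = \frac{19}{1537}$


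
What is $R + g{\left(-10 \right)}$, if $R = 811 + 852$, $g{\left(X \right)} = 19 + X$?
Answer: $1672$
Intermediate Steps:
$R = 1663$
$R + g{\left(-10 \right)} = 1663 + \left(19 - 10\right) = 1663 + 9 = 1672$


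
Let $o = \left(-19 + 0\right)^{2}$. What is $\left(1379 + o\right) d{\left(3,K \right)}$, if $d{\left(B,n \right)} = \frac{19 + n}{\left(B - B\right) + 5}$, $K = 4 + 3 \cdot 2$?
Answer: $10092$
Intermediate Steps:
$K = 10$ ($K = 4 + 6 = 10$)
$d{\left(B,n \right)} = \frac{19}{5} + \frac{n}{5}$ ($d{\left(B,n \right)} = \frac{19 + n}{0 + 5} = \frac{19 + n}{5} = \left(19 + n\right) \frac{1}{5} = \frac{19}{5} + \frac{n}{5}$)
$o = 361$ ($o = \left(-19\right)^{2} = 361$)
$\left(1379 + o\right) d{\left(3,K \right)} = \left(1379 + 361\right) \left(\frac{19}{5} + \frac{1}{5} \cdot 10\right) = 1740 \left(\frac{19}{5} + 2\right) = 1740 \cdot \frac{29}{5} = 10092$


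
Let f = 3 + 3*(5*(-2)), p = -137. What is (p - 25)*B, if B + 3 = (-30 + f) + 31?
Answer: 4698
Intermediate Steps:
f = -27 (f = 3 + 3*(-10) = 3 - 30 = -27)
B = -29 (B = -3 + ((-30 - 27) + 31) = -3 + (-57 + 31) = -3 - 26 = -29)
(p - 25)*B = (-137 - 25)*(-29) = -162*(-29) = 4698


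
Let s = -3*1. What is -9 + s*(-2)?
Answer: -3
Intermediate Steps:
s = -3
-9 + s*(-2) = -9 - 3*(-2) = -9 + 6 = -3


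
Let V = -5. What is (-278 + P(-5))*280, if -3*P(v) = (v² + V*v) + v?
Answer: -82040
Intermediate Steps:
P(v) = -v²/3 + 4*v/3 (P(v) = -((v² - 5*v) + v)/3 = -(v² - 4*v)/3 = -v²/3 + 4*v/3)
(-278 + P(-5))*280 = (-278 + (⅓)*(-5)*(4 - 1*(-5)))*280 = (-278 + (⅓)*(-5)*(4 + 5))*280 = (-278 + (⅓)*(-5)*9)*280 = (-278 - 15)*280 = -293*280 = -82040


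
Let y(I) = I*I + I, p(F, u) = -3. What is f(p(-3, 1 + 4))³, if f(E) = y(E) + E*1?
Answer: 27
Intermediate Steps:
y(I) = I + I² (y(I) = I² + I = I + I²)
f(E) = E + E*(1 + E) (f(E) = E*(1 + E) + E*1 = E*(1 + E) + E = E + E*(1 + E))
f(p(-3, 1 + 4))³ = (-3*(2 - 3))³ = (-3*(-1))³ = 3³ = 27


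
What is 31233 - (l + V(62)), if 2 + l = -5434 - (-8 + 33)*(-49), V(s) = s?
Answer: 35382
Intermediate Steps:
l = -4211 (l = -2 + (-5434 - (-8 + 33)*(-49)) = -2 + (-5434 - 25*(-49)) = -2 + (-5434 - 1*(-1225)) = -2 + (-5434 + 1225) = -2 - 4209 = -4211)
31233 - (l + V(62)) = 31233 - (-4211 + 62) = 31233 - 1*(-4149) = 31233 + 4149 = 35382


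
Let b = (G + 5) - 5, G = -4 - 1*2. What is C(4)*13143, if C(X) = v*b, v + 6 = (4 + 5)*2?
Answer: -946296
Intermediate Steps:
G = -6 (G = -4 - 2 = -6)
b = -6 (b = (-6 + 5) - 5 = -1 - 5 = -6)
v = 12 (v = -6 + (4 + 5)*2 = -6 + 9*2 = -6 + 18 = 12)
C(X) = -72 (C(X) = 12*(-6) = -72)
C(4)*13143 = -72*13143 = -946296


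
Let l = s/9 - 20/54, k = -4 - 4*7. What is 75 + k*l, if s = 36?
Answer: -1111/27 ≈ -41.148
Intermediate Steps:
k = -32 (k = -4 - 28 = -32)
l = 98/27 (l = 36/9 - 20/54 = 36*(⅑) - 20*1/54 = 4 - 10/27 = 98/27 ≈ 3.6296)
75 + k*l = 75 - 32*98/27 = 75 - 3136/27 = -1111/27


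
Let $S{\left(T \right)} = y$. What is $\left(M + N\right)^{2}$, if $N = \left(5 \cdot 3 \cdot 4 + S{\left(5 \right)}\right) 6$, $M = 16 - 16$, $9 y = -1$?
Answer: $\frac{1162084}{9} \approx 1.2912 \cdot 10^{5}$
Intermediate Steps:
$y = - \frac{1}{9}$ ($y = \frac{1}{9} \left(-1\right) = - \frac{1}{9} \approx -0.11111$)
$S{\left(T \right)} = - \frac{1}{9}$
$M = 0$ ($M = 16 - 16 = 0$)
$N = \frac{1078}{3}$ ($N = \left(5 \cdot 3 \cdot 4 - \frac{1}{9}\right) 6 = \left(15 \cdot 4 - \frac{1}{9}\right) 6 = \left(60 - \frac{1}{9}\right) 6 = \frac{539}{9} \cdot 6 = \frac{1078}{3} \approx 359.33$)
$\left(M + N\right)^{2} = \left(0 + \frac{1078}{3}\right)^{2} = \left(\frac{1078}{3}\right)^{2} = \frac{1162084}{9}$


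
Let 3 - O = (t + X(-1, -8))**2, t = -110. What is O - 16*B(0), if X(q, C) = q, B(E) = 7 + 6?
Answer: -12526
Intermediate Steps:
B(E) = 13
O = -12318 (O = 3 - (-110 - 1)**2 = 3 - 1*(-111)**2 = 3 - 1*12321 = 3 - 12321 = -12318)
O - 16*B(0) = -12318 - 16*13 = -12318 - 1*208 = -12318 - 208 = -12526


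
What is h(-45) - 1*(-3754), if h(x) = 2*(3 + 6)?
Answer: 3772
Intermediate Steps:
h(x) = 18 (h(x) = 2*9 = 18)
h(-45) - 1*(-3754) = 18 - 1*(-3754) = 18 + 3754 = 3772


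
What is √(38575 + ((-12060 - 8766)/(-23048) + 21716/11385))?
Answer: √18446231281567716385/21866790 ≈ 196.41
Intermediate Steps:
√(38575 + ((-12060 - 8766)/(-23048) + 21716/11385)) = √(38575 + (-20826*(-1/23048) + 21716*(1/11385))) = √(38575 + (10413/11524 + 21716/11385)) = √(38575 + 368807189/131200740) = √(5061437352689/131200740) = √18446231281567716385/21866790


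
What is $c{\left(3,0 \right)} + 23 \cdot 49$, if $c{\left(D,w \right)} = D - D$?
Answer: $1127$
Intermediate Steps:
$c{\left(D,w \right)} = 0$
$c{\left(3,0 \right)} + 23 \cdot 49 = 0 + 23 \cdot 49 = 0 + 1127 = 1127$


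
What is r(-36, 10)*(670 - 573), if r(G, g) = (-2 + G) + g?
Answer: -2716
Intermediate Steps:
r(G, g) = -2 + G + g
r(-36, 10)*(670 - 573) = (-2 - 36 + 10)*(670 - 573) = -28*97 = -2716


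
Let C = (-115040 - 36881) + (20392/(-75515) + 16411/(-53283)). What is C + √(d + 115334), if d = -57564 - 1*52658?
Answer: -611281649469746/4023665745 + 6*√142 ≈ -1.5185e+5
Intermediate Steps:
d = -110222 (d = -57564 - 52658 = -110222)
C = -611281649469746/4023665745 (C = -151921 + (20392*(-1/75515) + 16411*(-1/53283)) = -151921 + (-20392/75515 - 16411/53283) = -151921 - 2325823601/4023665745 = -611281649469746/4023665745 ≈ -1.5192e+5)
C + √(d + 115334) = -611281649469746/4023665745 + √(-110222 + 115334) = -611281649469746/4023665745 + √5112 = -611281649469746/4023665745 + 6*√142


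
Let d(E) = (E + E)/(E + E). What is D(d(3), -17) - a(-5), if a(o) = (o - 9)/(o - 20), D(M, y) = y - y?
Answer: -14/25 ≈ -0.56000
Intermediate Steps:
d(E) = 1 (d(E) = (2*E)/((2*E)) = (2*E)*(1/(2*E)) = 1)
D(M, y) = 0
a(o) = (-9 + o)/(-20 + o)
D(d(3), -17) - a(-5) = 0 - (-9 - 5)/(-20 - 5) = 0 - (-14)/(-25) = 0 - (-1)*(-14)/25 = 0 - 1*14/25 = 0 - 14/25 = -14/25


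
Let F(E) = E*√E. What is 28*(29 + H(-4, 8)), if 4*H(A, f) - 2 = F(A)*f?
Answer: 826 - 448*I ≈ 826.0 - 448.0*I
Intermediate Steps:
F(E) = E^(3/2)
H(A, f) = ½ + f*A^(3/2)/4 (H(A, f) = ½ + (A^(3/2)*f)/4 = ½ + (f*A^(3/2))/4 = ½ + f*A^(3/2)/4)
28*(29 + H(-4, 8)) = 28*(29 + (½ + (¼)*8*(-4)^(3/2))) = 28*(29 + (½ + (¼)*8*(-8*I))) = 28*(29 + (½ - 16*I)) = 28*(59/2 - 16*I) = 826 - 448*I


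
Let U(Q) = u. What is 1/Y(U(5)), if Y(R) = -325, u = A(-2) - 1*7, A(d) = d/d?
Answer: -1/325 ≈ -0.0030769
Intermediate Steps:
A(d) = 1
u = -6 (u = 1 - 1*7 = 1 - 7 = -6)
U(Q) = -6
1/Y(U(5)) = 1/(-325) = -1/325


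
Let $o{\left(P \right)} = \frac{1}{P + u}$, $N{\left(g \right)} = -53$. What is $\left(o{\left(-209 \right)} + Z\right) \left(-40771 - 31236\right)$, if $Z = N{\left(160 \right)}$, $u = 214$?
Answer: $\frac{19009848}{5} \approx 3.802 \cdot 10^{6}$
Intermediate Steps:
$o{\left(P \right)} = \frac{1}{214 + P}$ ($o{\left(P \right)} = \frac{1}{P + 214} = \frac{1}{214 + P}$)
$Z = -53$
$\left(o{\left(-209 \right)} + Z\right) \left(-40771 - 31236\right) = \left(\frac{1}{214 - 209} - 53\right) \left(-40771 - 31236\right) = \left(\frac{1}{5} - 53\right) \left(-72007\right) = \left(- \frac{264}{5}\right) \left(-72007\right) = \frac{19009848}{5}$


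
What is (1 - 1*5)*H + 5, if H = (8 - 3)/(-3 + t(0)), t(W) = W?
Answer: 35/3 ≈ 11.667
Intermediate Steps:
H = -5/3 (H = (8 - 3)/(-3 + 0) = 5/(-3) = 5*(-1/3) = -5/3 ≈ -1.6667)
(1 - 1*5)*H + 5 = (1 - 1*5)*(-5/3) + 5 = (1 - 5)*(-5/3) + 5 = -4*(-5/3) + 5 = 20/3 + 5 = 35/3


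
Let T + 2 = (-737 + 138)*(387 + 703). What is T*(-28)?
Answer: 18281536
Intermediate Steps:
T = -652912 (T = -2 + (-737 + 138)*(387 + 703) = -2 - 599*1090 = -2 - 652910 = -652912)
T*(-28) = -652912*(-28) = 18281536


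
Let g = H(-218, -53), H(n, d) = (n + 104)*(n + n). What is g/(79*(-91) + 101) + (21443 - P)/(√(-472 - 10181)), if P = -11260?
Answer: -6213/886 - 10901*I*√10653/3551 ≈ -7.0124 - 316.85*I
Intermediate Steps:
H(n, d) = 2*n*(104 + n) (H(n, d) = (104 + n)*(2*n) = 2*n*(104 + n))
g = 49704 (g = 2*(-218)*(104 - 218) = 2*(-218)*(-114) = 49704)
g/(79*(-91) + 101) + (21443 - P)/(√(-472 - 10181)) = 49704/(79*(-91) + 101) + (21443 - 1*(-11260))/(√(-472 - 10181)) = 49704/(-7189 + 101) + (21443 + 11260)/(√(-10653)) = 49704/(-7088) + 32703/((I*√10653)) = 49704*(-1/7088) + 32703*(-I*√10653/10653) = -6213/886 - 10901*I*√10653/3551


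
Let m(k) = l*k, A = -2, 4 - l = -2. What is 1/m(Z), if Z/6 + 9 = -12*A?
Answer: 1/540 ≈ 0.0018519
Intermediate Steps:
l = 6 (l = 4 - 1*(-2) = 4 + 2 = 6)
Z = 90 (Z = -54 + 6*(-12*(-2)) = -54 + 6*24 = -54 + 144 = 90)
m(k) = 6*k
1/m(Z) = 1/(6*90) = 1/540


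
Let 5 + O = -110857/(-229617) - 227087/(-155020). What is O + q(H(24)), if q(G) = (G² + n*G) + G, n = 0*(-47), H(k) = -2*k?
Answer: 80194184830159/35595227340 ≈ 2252.9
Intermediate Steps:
O = -108648048881/35595227340 (O = -5 + (-110857/(-229617) - 227087/(-155020)) = -5 + (-110857*(-1/229617) - 227087*(-1/155020)) = -5 + (110857/229617 + 227087/155020) = -5 + 69328087819/35595227340 = -108648048881/35595227340 ≈ -3.0523)
n = 0
q(G) = G + G² (q(G) = (G² + 0*G) + G = (G² + 0) + G = G² + G = G + G²)
O + q(H(24)) = -108648048881/35595227340 + (-2*24)*(1 - 2*24) = -108648048881/35595227340 - 48*(1 - 48) = -108648048881/35595227340 - 48*(-47) = -108648048881/35595227340 + 2256 = 80194184830159/35595227340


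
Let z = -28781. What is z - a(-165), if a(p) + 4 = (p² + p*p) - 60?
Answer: -83167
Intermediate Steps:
a(p) = -64 + 2*p² (a(p) = -4 + ((p² + p*p) - 60) = -4 + ((p² + p²) - 60) = -4 + (2*p² - 60) = -4 + (-60 + 2*p²) = -64 + 2*p²)
z - a(-165) = -28781 - (-64 + 2*(-165)²) = -28781 - (-64 + 2*27225) = -28781 - (-64 + 54450) = -28781 - 1*54386 = -28781 - 54386 = -83167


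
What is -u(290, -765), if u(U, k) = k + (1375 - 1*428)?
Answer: -182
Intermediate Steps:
u(U, k) = 947 + k (u(U, k) = k + (1375 - 428) = k + 947 = 947 + k)
-u(290, -765) = -(947 - 765) = -1*182 = -182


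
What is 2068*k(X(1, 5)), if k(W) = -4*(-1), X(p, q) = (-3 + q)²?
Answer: 8272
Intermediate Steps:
k(W) = 4
2068*k(X(1, 5)) = 2068*4 = 8272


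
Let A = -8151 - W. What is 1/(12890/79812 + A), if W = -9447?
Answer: 39906/51724621 ≈ 0.00077151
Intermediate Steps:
A = 1296 (A = -8151 - 1*(-9447) = -8151 + 9447 = 1296)
1/(12890/79812 + A) = 1/(12890/79812 + 1296) = 1/(12890*(1/79812) + 1296) = 1/(6445/39906 + 1296) = 1/(51724621/39906) = 39906/51724621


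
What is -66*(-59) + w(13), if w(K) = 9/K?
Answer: 50631/13 ≈ 3894.7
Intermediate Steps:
-66*(-59) + w(13) = -66*(-59) + 9/13 = 3894 + 9*(1/13) = 3894 + 9/13 = 50631/13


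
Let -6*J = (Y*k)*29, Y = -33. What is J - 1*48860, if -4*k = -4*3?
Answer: -96763/2 ≈ -48382.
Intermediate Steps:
k = 3 (k = -(-1)*3 = -¼*(-12) = 3)
J = 957/2 (J = -(-33*3)*29/6 = -(-33)*29/2 = -⅙*(-2871) = 957/2 ≈ 478.50)
J - 1*48860 = 957/2 - 1*48860 = 957/2 - 48860 = -96763/2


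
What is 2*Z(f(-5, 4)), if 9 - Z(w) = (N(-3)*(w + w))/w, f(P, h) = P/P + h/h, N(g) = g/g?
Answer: 14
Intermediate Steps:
N(g) = 1
f(P, h) = 2 (f(P, h) = 1 + 1 = 2)
Z(w) = 7 (Z(w) = 9 - 1*(w + w)/w = 9 - 1*(2*w)/w = 9 - 2*w/w = 9 - 1*2 = 9 - 2 = 7)
2*Z(f(-5, 4)) = 2*7 = 14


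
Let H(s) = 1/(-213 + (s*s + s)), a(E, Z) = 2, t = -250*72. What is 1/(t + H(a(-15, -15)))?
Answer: -207/3726001 ≈ -5.5556e-5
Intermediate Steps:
t = -18000
H(s) = 1/(-213 + s + s**2) (H(s) = 1/(-213 + (s**2 + s)) = 1/(-213 + (s + s**2)) = 1/(-213 + s + s**2))
1/(t + H(a(-15, -15))) = 1/(-18000 + 1/(-213 + 2 + 2**2)) = 1/(-18000 + 1/(-213 + 2 + 4)) = 1/(-18000 + 1/(-207)) = 1/(-18000 - 1/207) = 1/(-3726001/207) = -207/3726001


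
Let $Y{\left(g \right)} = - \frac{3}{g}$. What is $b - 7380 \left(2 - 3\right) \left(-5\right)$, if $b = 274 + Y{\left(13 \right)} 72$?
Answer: $- \frac{476354}{13} \approx -36643.0$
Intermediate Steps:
$b = \frac{3346}{13}$ ($b = 274 + - \frac{3}{13} \cdot 72 = 274 + \left(-3\right) \frac{1}{13} \cdot 72 = 274 - \frac{216}{13} = \frac{3346}{13} \approx 257.38$)
$b - 7380 \left(2 - 3\right) \left(-5\right) = \frac{3346}{13} - 7380 \left(2 - 3\right) \left(-5\right) = \frac{3346}{13} - 7380 \left(\left(-1\right) \left(-5\right)\right) = \frac{3346}{13} - 7380 \cdot 5 = \frac{3346}{13} - 36900 = - \frac{476354}{13}$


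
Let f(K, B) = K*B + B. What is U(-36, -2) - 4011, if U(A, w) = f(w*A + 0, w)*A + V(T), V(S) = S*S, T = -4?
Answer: 1261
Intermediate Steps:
f(K, B) = B + B*K (f(K, B) = B*K + B = B + B*K)
V(S) = S**2
U(A, w) = 16 + A*w*(1 + A*w) (U(A, w) = (w*(1 + (w*A + 0)))*A + (-4)**2 = (w*(1 + (A*w + 0)))*A + 16 = (w*(1 + A*w))*A + 16 = A*w*(1 + A*w) + 16 = 16 + A*w*(1 + A*w))
U(-36, -2) - 4011 = (16 - 36*(-2)*(1 - 36*(-2))) - 4011 = (16 - 36*(-2)*(1 + 72)) - 4011 = (16 - 36*(-2)*73) - 4011 = (16 + 5256) - 4011 = 5272 - 4011 = 1261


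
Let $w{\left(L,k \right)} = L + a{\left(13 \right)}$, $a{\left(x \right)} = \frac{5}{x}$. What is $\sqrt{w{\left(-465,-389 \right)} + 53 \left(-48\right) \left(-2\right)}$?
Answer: $\frac{2 \sqrt{195338}}{13} \approx 67.995$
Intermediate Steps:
$w{\left(L,k \right)} = \frac{5}{13} + L$ ($w{\left(L,k \right)} = L + \frac{5}{13} = \frac{5}{13} + L$)
$\sqrt{w{\left(-465,-389 \right)} + 53 \left(-48\right) \left(-2\right)} = \sqrt{\left(\frac{5}{13} - 465\right) + 53 \left(-48\right) \left(-2\right)} = \sqrt{- \frac{6040}{13} - -5088} = \sqrt{- \frac{6040}{13} + 5088} = \sqrt{\frac{60104}{13}} = \frac{2 \sqrt{195338}}{13}$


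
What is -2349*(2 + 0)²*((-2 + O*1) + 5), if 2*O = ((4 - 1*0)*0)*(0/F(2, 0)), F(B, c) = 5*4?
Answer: -28188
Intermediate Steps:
F(B, c) = 20
O = 0 (O = (((4 - 1*0)*0)*(0/20))/2 = (((4 + 0)*0)*(0*(1/20)))/2 = ((4*0)*0)/2 = (0*0)/2 = (½)*0 = 0)
-2349*(2 + 0)²*((-2 + O*1) + 5) = -2349*(2 + 0)²*((-2 + 0*1) + 5) = -2349*2²*((-2 + 0) + 5) = -9396*(-2 + 5) = -9396*3 = -2349*12 = -28188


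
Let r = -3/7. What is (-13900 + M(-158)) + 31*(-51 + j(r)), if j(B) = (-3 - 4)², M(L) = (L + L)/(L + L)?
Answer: -13961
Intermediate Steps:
r = -3/7 (r = -3*⅐ = -3/7 ≈ -0.42857)
M(L) = 1 (M(L) = (2*L)/((2*L)) = (2*L)*(1/(2*L)) = 1)
j(B) = 49 (j(B) = (-7)² = 49)
(-13900 + M(-158)) + 31*(-51 + j(r)) = (-13900 + 1) + 31*(-51 + 49) = -13899 + 31*(-2) = -13899 - 62 = -13961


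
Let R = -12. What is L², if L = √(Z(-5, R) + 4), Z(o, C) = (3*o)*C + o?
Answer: 179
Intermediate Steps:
Z(o, C) = o + 3*C*o (Z(o, C) = 3*C*o + o = o + 3*C*o)
L = √179 (L = √(-5*(1 + 3*(-12)) + 4) = √(-5*(1 - 36) + 4) = √(-5*(-35) + 4) = √(175 + 4) = √179 ≈ 13.379)
L² = (√179)² = 179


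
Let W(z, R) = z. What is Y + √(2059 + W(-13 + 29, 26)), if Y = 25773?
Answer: 25773 + 5*√83 ≈ 25819.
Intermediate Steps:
Y + √(2059 + W(-13 + 29, 26)) = 25773 + √(2059 + (-13 + 29)) = 25773 + √(2059 + 16) = 25773 + √2075 = 25773 + 5*√83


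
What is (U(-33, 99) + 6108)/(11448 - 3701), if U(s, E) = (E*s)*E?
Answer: -317325/7747 ≈ -40.961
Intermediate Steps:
U(s, E) = s*E**2
(U(-33, 99) + 6108)/(11448 - 3701) = (-33*99**2 + 6108)/(11448 - 3701) = (-33*9801 + 6108)/7747 = (-323433 + 6108)*(1/7747) = -317325*1/7747 = -317325/7747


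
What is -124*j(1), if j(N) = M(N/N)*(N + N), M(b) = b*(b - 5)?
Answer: 992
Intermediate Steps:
M(b) = b*(-5 + b)
j(N) = -8*N (j(N) = ((N/N)*(-5 + N/N))*(N + N) = (1*(-5 + 1))*(2*N) = (1*(-4))*(2*N) = -8*N)
-124*j(1) = -(-992) = -124*(-8) = 992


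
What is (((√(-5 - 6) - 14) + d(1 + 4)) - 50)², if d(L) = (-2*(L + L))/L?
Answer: (68 - I*√11)² ≈ 4613.0 - 451.06*I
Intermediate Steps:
d(L) = -4 (d(L) = (-4*L)/L = -4)
(((√(-5 - 6) - 14) + d(1 + 4)) - 50)² = (((√(-5 - 6) - 14) - 4) - 50)² = (((√(-11) - 14) - 4) - 50)² = (((I*√11 - 14) - 4) - 50)² = (((-14 + I*√11) - 4) - 50)² = ((-18 + I*√11) - 50)² = (-68 + I*√11)²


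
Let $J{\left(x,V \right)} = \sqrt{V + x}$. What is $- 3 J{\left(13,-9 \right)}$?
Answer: $-6$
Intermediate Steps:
$- 3 J{\left(13,-9 \right)} = - 3 \sqrt{-9 + 13} = - 3 \sqrt{4} = \left(-3\right) 2 = -6$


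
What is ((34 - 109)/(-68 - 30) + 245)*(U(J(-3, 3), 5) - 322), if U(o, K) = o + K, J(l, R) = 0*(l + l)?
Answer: -7634945/98 ≈ -77908.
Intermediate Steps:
J(l, R) = 0 (J(l, R) = 0*(2*l) = 0)
U(o, K) = K + o
((34 - 109)/(-68 - 30) + 245)*(U(J(-3, 3), 5) - 322) = ((34 - 109)/(-68 - 30) + 245)*((5 + 0) - 322) = (-75/(-98) + 245)*(5 - 322) = (-75*(-1/98) + 245)*(-317) = (75/98 + 245)*(-317) = (24085/98)*(-317) = -7634945/98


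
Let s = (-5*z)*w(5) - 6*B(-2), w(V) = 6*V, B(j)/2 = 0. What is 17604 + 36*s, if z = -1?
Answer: 23004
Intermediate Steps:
B(j) = 0 (B(j) = 2*0 = 0)
s = 150 (s = (-5*(-1))*(6*5) - 6*0 = 5*30 + 0 = 150 + 0 = 150)
17604 + 36*s = 17604 + 36*150 = 17604 + 5400 = 23004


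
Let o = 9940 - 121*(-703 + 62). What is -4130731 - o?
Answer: -4218232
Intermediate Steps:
o = 87501 (o = 9940 - 121*(-641) = 9940 - 1*(-77561) = 9940 + 77561 = 87501)
-4130731 - o = -4130731 - 1*87501 = -4130731 - 87501 = -4218232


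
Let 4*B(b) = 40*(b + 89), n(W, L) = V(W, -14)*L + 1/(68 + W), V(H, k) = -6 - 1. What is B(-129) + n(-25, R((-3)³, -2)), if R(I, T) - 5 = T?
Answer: -18102/43 ≈ -420.98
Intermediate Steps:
V(H, k) = -7
R(I, T) = 5 + T
n(W, L) = 1/(68 + W) - 7*L (n(W, L) = -7*L + 1/(68 + W) = 1/(68 + W) - 7*L)
B(b) = 890 + 10*b (B(b) = (40*(b + 89))/4 = (40*(89 + b))/4 = (3560 + 40*b)/4 = 890 + 10*b)
B(-129) + n(-25, R((-3)³, -2)) = (890 + 10*(-129)) + (1 - 476*(5 - 2) - 7*(5 - 2)*(-25))/(68 - 25) = (890 - 1290) + (1 - 476*3 - 7*3*(-25))/43 = -400 + (1 - 1428 + 525)/43 = -400 + (1/43)*(-902) = -400 - 902/43 = -18102/43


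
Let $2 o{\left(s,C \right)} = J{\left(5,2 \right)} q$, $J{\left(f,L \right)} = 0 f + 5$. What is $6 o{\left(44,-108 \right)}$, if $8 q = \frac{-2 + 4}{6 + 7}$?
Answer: $\frac{15}{52} \approx 0.28846$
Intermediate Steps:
$J{\left(f,L \right)} = 5$ ($J{\left(f,L \right)} = 0 + 5 = 5$)
$q = \frac{1}{52}$ ($q = \frac{\left(-2 + 4\right) \frac{1}{6 + 7}}{8} = \frac{2 \cdot \frac{1}{13}}{8} = \frac{1}{8} \cdot \frac{2}{13} = \frac{1}{52} \approx 0.019231$)
$o{\left(s,C \right)} = \frac{5}{104}$ ($o{\left(s,C \right)} = \frac{5 \cdot \frac{1}{52}}{2} = \frac{1}{2} \cdot \frac{5}{52} = \frac{5}{104}$)
$6 o{\left(44,-108 \right)} = 6 \cdot \frac{5}{104} = \frac{15}{52}$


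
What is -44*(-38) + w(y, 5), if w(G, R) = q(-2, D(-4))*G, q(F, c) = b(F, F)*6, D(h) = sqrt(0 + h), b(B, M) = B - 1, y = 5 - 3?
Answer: 1636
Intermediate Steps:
y = 2
b(B, M) = -1 + B
D(h) = sqrt(h)
q(F, c) = -6 + 6*F (q(F, c) = (-1 + F)*6 = -6 + 6*F)
w(G, R) = -18*G (w(G, R) = (-6 + 6*(-2))*G = (-6 - 12)*G = -18*G)
-44*(-38) + w(y, 5) = -44*(-38) - 18*2 = 1672 - 36 = 1636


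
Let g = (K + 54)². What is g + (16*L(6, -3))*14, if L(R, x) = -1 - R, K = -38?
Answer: -1312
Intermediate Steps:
g = 256 (g = (-38 + 54)² = 16² = 256)
g + (16*L(6, -3))*14 = 256 + (16*(-1 - 1*6))*14 = 256 + (16*(-1 - 6))*14 = 256 + (16*(-7))*14 = 256 - 112*14 = 256 - 1568 = -1312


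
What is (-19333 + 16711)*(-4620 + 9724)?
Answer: -13382688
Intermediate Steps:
(-19333 + 16711)*(-4620 + 9724) = -2622*5104 = -13382688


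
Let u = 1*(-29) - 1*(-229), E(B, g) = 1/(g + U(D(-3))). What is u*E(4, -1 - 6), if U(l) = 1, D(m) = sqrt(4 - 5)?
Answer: -100/3 ≈ -33.333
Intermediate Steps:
D(m) = I (D(m) = sqrt(-1) = I)
E(B, g) = 1/(1 + g) (E(B, g) = 1/(g + 1) = 1/(1 + g))
u = 200 (u = -29 + 229 = 200)
u*E(4, -1 - 6) = 200/(1 + (-1 - 6)) = 200/(1 - 7) = 200/(-6) = 200*(-1/6) = -100/3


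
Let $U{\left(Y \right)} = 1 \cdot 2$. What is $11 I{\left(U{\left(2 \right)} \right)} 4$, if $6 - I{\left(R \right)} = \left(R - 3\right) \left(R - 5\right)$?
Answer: $132$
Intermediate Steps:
$U{\left(Y \right)} = 2$
$I{\left(R \right)} = 6 - \left(-5 + R\right) \left(-3 + R\right)$ ($I{\left(R \right)} = 6 - \left(R - 3\right) \left(R - 5\right) = 6 - \left(-3 + R\right) \left(-5 + R\right) = 6 - \left(-5 + R\right) \left(-3 + R\right)$)
$11 I{\left(U{\left(2 \right)} \right)} 4 = 11 \left(-9 - 2^{2} + 8 \cdot 2\right) 4 = 11 \left(-9 - 4 + 16\right) 4 = 11 \cdot 3 \cdot 4 = 33 \cdot 4 = 132$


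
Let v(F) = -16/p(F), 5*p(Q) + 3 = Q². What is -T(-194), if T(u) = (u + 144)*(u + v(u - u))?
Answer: -25100/3 ≈ -8366.7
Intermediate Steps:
p(Q) = -⅗ + Q²/5
v(F) = -16/(-⅗ + F²/5)
T(u) = (144 + u)*(80/3 + u) (T(u) = (u + 144)*(u - 80/(-3 + (u - u)²)) = (144 + u)*(u - 80/(-3 + 0²)) = (144 + u)*(u - 80/(-3 + 0)) = (144 + u)*(u - 80/(-3)) = (144 + u)*(u - 80*(-⅓)) = (144 + u)*(u + 80/3) = (144 + u)*(80/3 + u))
-T(-194) = -(3840 + (-194)² + (512/3)*(-194)) = -(3840 + 37636 - 99328/3) = -1*25100/3 = -25100/3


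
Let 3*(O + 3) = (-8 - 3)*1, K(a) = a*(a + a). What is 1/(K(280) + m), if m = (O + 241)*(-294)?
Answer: 1/87906 ≈ 1.1376e-5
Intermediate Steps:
K(a) = 2*a² (K(a) = a*(2*a) = 2*a²)
O = -20/3 (O = -3 + ((-8 - 3)*1)/3 = -3 + (-11*1)/3 = -3 + (⅓)*(-11) = -3 - 11/3 = -20/3 ≈ -6.6667)
m = -68894 (m = (-20/3 + 241)*(-294) = (703/3)*(-294) = -68894)
1/(K(280) + m) = 1/(2*280² - 68894) = 1/(2*78400 - 68894) = 1/(156800 - 68894) = 1/87906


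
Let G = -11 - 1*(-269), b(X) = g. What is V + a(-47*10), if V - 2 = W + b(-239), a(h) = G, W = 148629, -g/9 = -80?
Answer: 149609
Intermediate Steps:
g = 720 (g = -9*(-80) = 720)
b(X) = 720
G = 258 (G = -11 + 269 = 258)
a(h) = 258
V = 149351 (V = 2 + (148629 + 720) = 2 + 149349 = 149351)
V + a(-47*10) = 149351 + 258 = 149609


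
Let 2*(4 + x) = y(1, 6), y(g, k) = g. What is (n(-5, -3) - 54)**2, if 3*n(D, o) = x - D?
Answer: 11449/4 ≈ 2862.3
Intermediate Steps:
x = -7/2 (x = -4 + (1/2)*1 = -4 + 1/2 = -7/2 ≈ -3.5000)
n(D, o) = -7/6 - D/3 (n(D, o) = (-7/2 - D)/3 = -7/6 - D/3)
(n(-5, -3) - 54)**2 = ((-7/6 - 1/3*(-5)) - 54)**2 = ((-7/6 + 5/3) - 54)**2 = (1/2 - 54)**2 = (-107/2)**2 = 11449/4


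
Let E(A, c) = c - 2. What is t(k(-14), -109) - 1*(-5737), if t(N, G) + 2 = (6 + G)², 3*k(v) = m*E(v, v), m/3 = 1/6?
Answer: 16344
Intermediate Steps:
m = ½ (m = 3/6 = 3*(⅙) = ½ ≈ 0.50000)
E(A, c) = -2 + c
k(v) = -⅓ + v/6 (k(v) = ((-2 + v)/2)/3 = (-1 + v/2)/3 = -⅓ + v/6)
t(N, G) = -2 + (6 + G)²
t(k(-14), -109) - 1*(-5737) = (-2 + (6 - 109)²) - 1*(-5737) = (-2 + (-103)²) + 5737 = (-2 + 10609) + 5737 = 10607 + 5737 = 16344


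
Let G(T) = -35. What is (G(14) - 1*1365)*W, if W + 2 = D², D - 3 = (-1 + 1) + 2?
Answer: -32200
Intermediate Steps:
D = 5 (D = 3 + ((-1 + 1) + 2) = 3 + (0 + 2) = 3 + 2 = 5)
W = 23 (W = -2 + 5² = -2 + 25 = 23)
(G(14) - 1*1365)*W = (-35 - 1*1365)*23 = (-35 - 1365)*23 = -1400*23 = -32200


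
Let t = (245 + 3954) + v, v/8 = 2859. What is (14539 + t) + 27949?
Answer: 69559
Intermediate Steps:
v = 22872 (v = 8*2859 = 22872)
t = 27071 (t = (245 + 3954) + 22872 = 4199 + 22872 = 27071)
(14539 + t) + 27949 = (14539 + 27071) + 27949 = 41610 + 27949 = 69559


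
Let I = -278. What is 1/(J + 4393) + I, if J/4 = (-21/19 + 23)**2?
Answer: -633310605/2278097 ≈ -278.00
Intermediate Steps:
J = 692224/361 (J = 4*(-21/19 + 23)**2 = 4*(416/19)**2 = 4*(173056/361) = 692224/361 ≈ 1917.5)
1/(J + 4393) + I = 1/(692224/361 + 4393) - 278 = 1/(2278097/361) - 278 = 361/2278097 - 278 = -633310605/2278097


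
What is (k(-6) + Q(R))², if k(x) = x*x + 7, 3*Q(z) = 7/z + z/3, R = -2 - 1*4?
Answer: 570025/324 ≈ 1759.3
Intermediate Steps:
R = -6 (R = -2 - 4 = -6)
Q(z) = z/9 + 7/(3*z) (Q(z) = (7/z + z/3)/3 = z/9 + 7/(3*z))
k(x) = 7 + x² (k(x) = x² + 7 = 7 + x²)
(k(-6) + Q(R))² = ((7 + (-6)²) + (⅑)*(21 + (-6)²)/(-6))² = ((7 + 36) + (⅑)*(-⅙)*(21 + 36))² = (43 + (⅑)*(-⅙)*57)² = (43 - 19/18)² = (755/18)² = 570025/324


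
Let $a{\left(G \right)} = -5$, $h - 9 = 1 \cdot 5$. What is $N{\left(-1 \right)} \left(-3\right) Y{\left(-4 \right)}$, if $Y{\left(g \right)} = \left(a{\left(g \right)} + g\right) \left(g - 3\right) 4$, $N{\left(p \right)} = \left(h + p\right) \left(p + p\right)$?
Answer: $19656$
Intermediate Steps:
$h = 14$ ($h = 9 + 1 \cdot 5 = 9 + 5 = 14$)
$N{\left(p \right)} = 2 p \left(14 + p\right)$ ($N{\left(p \right)} = \left(14 + p\right) \left(p + p\right) = \left(14 + p\right) 2 p = 2 p \left(14 + p\right)$)
$Y{\left(g \right)} = \left(-12 + 4 g\right) \left(-5 + g\right)$ ($Y{\left(g \right)} = \left(-5 + g\right) \left(g - 3\right) 4 = \left(-5 + g\right) \left(-3 + g\right) 4 = \left(-5 + g\right) \left(-12 + 4 g\right) = \left(-12 + 4 g\right) \left(-5 + g\right)$)
$N{\left(-1 \right)} \left(-3\right) Y{\left(-4 \right)} = 2 \left(-1\right) \left(14 - 1\right) \left(-3\right) \left(60 - -128 + 4 \left(-4\right)^{2}\right) = 2 \left(-1\right) 13 \left(-3\right) \left(60 + 128 + 4 \cdot 16\right) = \left(-26\right) \left(-3\right) \left(60 + 128 + 64\right) = 78 \cdot 252 = 19656$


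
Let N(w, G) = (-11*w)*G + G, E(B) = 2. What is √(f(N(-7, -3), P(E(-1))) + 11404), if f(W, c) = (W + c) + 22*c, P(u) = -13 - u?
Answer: 5*√433 ≈ 104.04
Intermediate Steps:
N(w, G) = G - 11*G*w (N(w, G) = -11*G*w + G = G - 11*G*w)
f(W, c) = W + 23*c
√(f(N(-7, -3), P(E(-1))) + 11404) = √((-3*(1 - 11*(-7)) + 23*(-13 - 1*2)) + 11404) = √((-3*(1 + 77) + 23*(-13 - 2)) + 11404) = √((-3*78 + 23*(-15)) + 11404) = √((-234 - 345) + 11404) = √(-579 + 11404) = √10825 = 5*√433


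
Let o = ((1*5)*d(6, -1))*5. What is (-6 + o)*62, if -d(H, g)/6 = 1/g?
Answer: 8928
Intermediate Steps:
d(H, g) = -6/g
o = 150 (o = ((1*5)*(-6/(-1)))*5 = (5*(-6*(-1)))*5 = (5*6)*5 = 30*5 = 150)
(-6 + o)*62 = (-6 + 150)*62 = 144*62 = 8928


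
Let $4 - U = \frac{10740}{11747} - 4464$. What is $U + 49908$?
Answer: $\frac{638744132}{11747} \approx 54375.0$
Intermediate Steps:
$U = \frac{52474856}{11747}$ ($U = 4 - \left(\frac{10740}{11747} - 4464\right) = 4 - - \frac{52427868}{11747} = 4 + \frac{52427868}{11747} = \frac{52474856}{11747} \approx 4467.1$)
$U + 49908 = \frac{52474856}{11747} + 49908 = \frac{638744132}{11747}$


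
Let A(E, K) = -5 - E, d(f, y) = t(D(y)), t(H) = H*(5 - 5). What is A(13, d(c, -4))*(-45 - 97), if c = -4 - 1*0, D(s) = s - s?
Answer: 2556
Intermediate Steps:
D(s) = 0
t(H) = 0 (t(H) = H*0 = 0)
c = -4 (c = -4 + 0 = -4)
d(f, y) = 0
A(13, d(c, -4))*(-45 - 97) = (-5 - 1*13)*(-45 - 97) = (-5 - 13)*(-142) = -18*(-142) = 2556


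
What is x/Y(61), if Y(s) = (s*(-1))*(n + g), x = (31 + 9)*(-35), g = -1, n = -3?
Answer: -350/61 ≈ -5.7377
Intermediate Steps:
x = -1400 (x = 40*(-35) = -1400)
Y(s) = 4*s (Y(s) = (s*(-1))*(-3 - 1) = -s*(-4) = 4*s)
x/Y(61) = -1400/(4*61) = -1400/244 = -1400*1/244 = -350/61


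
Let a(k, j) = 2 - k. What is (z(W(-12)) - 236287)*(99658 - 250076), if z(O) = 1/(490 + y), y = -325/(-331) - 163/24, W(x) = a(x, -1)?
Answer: 136708296222227570/3846407 ≈ 3.5542e+10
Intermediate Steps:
W(x) = 2 - x
y = -46153/7944 (y = -325*(-1/331) - 163*1/24 = 325/331 - 163/24 = -46153/7944 ≈ -5.8098)
z(O) = 7944/3846407 (z(O) = 1/(490 - 46153/7944) = 1/(3846407/7944) = 7944/3846407)
(z(W(-12)) - 236287)*(99658 - 250076) = (7944/3846407 - 236287)*(99658 - 250076) = -908855962865/3846407*(-150418) = 136708296222227570/3846407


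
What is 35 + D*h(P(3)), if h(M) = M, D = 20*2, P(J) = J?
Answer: 155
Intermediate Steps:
D = 40
35 + D*h(P(3)) = 35 + 40*3 = 35 + 120 = 155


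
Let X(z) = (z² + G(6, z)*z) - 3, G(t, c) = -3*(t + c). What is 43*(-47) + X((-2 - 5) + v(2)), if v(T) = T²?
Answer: -1988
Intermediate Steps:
G(t, c) = -3*c - 3*t (G(t, c) = -3*(c + t) = -3*c - 3*t)
X(z) = -3 + z² + z*(-18 - 3*z) (X(z) = (z² + (-3*z - 3*6)*z) - 3 = (z² + (-3*z - 18)*z) - 3 = (z² + (-18 - 3*z)*z) - 3 = (z² + z*(-18 - 3*z)) - 3 = -3 + z² + z*(-18 - 3*z))
43*(-47) + X((-2 - 5) + v(2)) = 43*(-47) + (-3 + ((-2 - 5) + 2²)² - 3*((-2 - 5) + 2²)*(6 + ((-2 - 5) + 2²))) = -2021 + (-3 + (-7 + 4)² - 3*(-7 + 4)*(6 + (-7 + 4))) = -2021 + (-3 + (-3)² - 3*(-3)*(6 - 3)) = -2021 + (-3 + 9 - 3*(-3)*3) = -2021 + (-3 + 9 + 27) = -2021 + 33 = -1988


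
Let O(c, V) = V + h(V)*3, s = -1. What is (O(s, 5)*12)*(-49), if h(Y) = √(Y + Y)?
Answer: -2940 - 1764*√10 ≈ -8518.3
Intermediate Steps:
h(Y) = √2*√Y (h(Y) = √(2*Y) = √2*√Y)
O(c, V) = V + 3*√2*√V (O(c, V) = V + (√2*√V)*3 = V + 3*√2*√V)
(O(s, 5)*12)*(-49) = ((5 + 3*√2*√5)*12)*(-49) = ((5 + 3*√10)*12)*(-49) = (60 + 36*√10)*(-49) = -2940 - 1764*√10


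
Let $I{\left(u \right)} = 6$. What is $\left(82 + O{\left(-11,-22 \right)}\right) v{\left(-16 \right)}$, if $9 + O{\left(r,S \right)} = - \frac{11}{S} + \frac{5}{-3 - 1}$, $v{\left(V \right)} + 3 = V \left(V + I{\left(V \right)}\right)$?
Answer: $\frac{45373}{4} \approx 11343.0$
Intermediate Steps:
$v{\left(V \right)} = -3 + V \left(6 + V\right)$ ($v{\left(V \right)} = -3 + V \left(V + 6\right) = -3 + V \left(6 + V\right)$)
$O{\left(r,S \right)} = - \frac{41}{4} - \frac{11}{S}$ ($O{\left(r,S \right)} = -9 + \left(- \frac{11}{S} + \frac{5}{-3 - 1}\right) = -9 + \left(- \frac{11}{S} + \frac{5}{-4}\right) = -9 + \left(- \frac{11}{S} + 5 \left(- \frac{1}{4}\right)\right) = -9 - \left(\frac{5}{4} + \frac{11}{S}\right) = - \frac{41}{4} - \frac{11}{S}$)
$\left(82 + O{\left(-11,-22 \right)}\right) v{\left(-16 \right)} = \left(82 - \left(\frac{41}{4} + \frac{11}{-22}\right)\right) \left(-3 + \left(-16\right)^{2} + 6 \left(-16\right)\right) = \left(82 - \frac{39}{4}\right) \left(-3 + 256 - 96\right) = \left(82 + \left(- \frac{41}{4} + \frac{1}{2}\right)\right) 157 = \left(82 - \frac{39}{4}\right) 157 = \frac{289}{4} \cdot 157 = \frac{45373}{4}$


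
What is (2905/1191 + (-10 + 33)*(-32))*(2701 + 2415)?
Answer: -4469700836/1191 ≈ -3.7529e+6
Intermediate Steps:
(2905/1191 + (-10 + 33)*(-32))*(2701 + 2415) = (2905*(1/1191) + 23*(-32))*5116 = (2905/1191 - 736)*5116 = -873671/1191*5116 = -4469700836/1191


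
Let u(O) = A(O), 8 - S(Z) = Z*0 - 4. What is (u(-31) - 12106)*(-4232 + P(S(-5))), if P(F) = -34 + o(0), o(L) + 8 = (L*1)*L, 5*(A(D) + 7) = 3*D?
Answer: 259252292/5 ≈ 5.1850e+7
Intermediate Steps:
A(D) = -7 + 3*D/5 (A(D) = -7 + (3*D)/5 = -7 + 3*D/5)
o(L) = -8 + L² (o(L) = -8 + (L*1)*L = -8 + L*L = -8 + L²)
S(Z) = 12 (S(Z) = 8 - (Z*0 - 4) = 8 - (0 - 4) = 8 - 1*(-4) = 8 + 4 = 12)
u(O) = -7 + 3*O/5
P(F) = -42 (P(F) = -34 + (-8 + 0²) = -34 + (-8 + 0) = -34 - 8 = -42)
(u(-31) - 12106)*(-4232 + P(S(-5))) = ((-7 + (⅗)*(-31)) - 12106)*(-4232 - 42) = ((-7 - 93/5) - 12106)*(-4274) = (-128/5 - 12106)*(-4274) = -60658/5*(-4274) = 259252292/5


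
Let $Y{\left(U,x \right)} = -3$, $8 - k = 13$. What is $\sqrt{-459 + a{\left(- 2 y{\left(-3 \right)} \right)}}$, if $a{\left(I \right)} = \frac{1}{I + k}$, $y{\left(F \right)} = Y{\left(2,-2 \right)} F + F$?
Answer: $\frac{2 i \sqrt{33167}}{17} \approx 21.426 i$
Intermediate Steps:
$k = -5$ ($k = 8 - 13 = -5$)
$y{\left(F \right)} = - 2 F$ ($y{\left(F \right)} = - 3 F + F = - 2 F$)
$a{\left(I \right)} = \frac{1}{-5 + I}$ ($a{\left(I \right)} = \frac{1}{I - 5} = \frac{1}{-5 + I}$)
$\sqrt{-459 + a{\left(- 2 y{\left(-3 \right)} \right)}} = \sqrt{-459 + \frac{1}{-5 - 2 \left(\left(-2\right) \left(-3\right)\right)}} = \sqrt{-459 + \frac{1}{-5 - 2 \cdot 6}} = \sqrt{-459 + \frac{1}{-5 - 12}} = \sqrt{-459 + \frac{1}{-17}} = \sqrt{-459 - \frac{1}{17}} = \sqrt{- \frac{7804}{17}} = \frac{2 i \sqrt{33167}}{17}$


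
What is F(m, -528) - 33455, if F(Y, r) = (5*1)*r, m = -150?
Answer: -36095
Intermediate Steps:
F(Y, r) = 5*r
F(m, -528) - 33455 = 5*(-528) - 33455 = -2640 - 33455 = -36095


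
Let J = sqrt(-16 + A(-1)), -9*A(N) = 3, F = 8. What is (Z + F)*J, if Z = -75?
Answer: -469*I*sqrt(3)/3 ≈ -270.78*I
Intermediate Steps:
A(N) = -1/3 (A(N) = -1/9*3 = -1/3)
J = 7*I*sqrt(3)/3 (J = sqrt(-16 - 1/3) = sqrt(-49/3) = 7*I*sqrt(3)/3 ≈ 4.0415*I)
(Z + F)*J = (-75 + 8)*(7*I*sqrt(3)/3) = -469*I*sqrt(3)/3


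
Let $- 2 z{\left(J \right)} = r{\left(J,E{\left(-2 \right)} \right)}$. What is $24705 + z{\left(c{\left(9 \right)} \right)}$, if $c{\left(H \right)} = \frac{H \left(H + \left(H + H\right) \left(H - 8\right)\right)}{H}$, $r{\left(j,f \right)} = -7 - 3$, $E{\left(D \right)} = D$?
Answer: $24710$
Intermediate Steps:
$r{\left(j,f \right)} = -10$ ($r{\left(j,f \right)} = -7 - 3 = -10$)
$c{\left(H \right)} = H + 2 H \left(-8 + H\right)$ ($c{\left(H \right)} = \frac{H \left(H + 2 H \left(-8 + H\right)\right)}{H} = H + 2 H \left(-8 + H\right)$)
$z{\left(J \right)} = 5$ ($z{\left(J \right)} = \left(- \frac{1}{2}\right) \left(-10\right) = 5$)
$24705 + z{\left(c{\left(9 \right)} \right)} = 24705 + 5 = 24710$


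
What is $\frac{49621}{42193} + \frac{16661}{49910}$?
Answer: $\frac{3179561683}{2105852630} \approx 1.5099$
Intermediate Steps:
$\frac{49621}{42193} + \frac{16661}{49910} = \frac{3179561683}{2105852630}$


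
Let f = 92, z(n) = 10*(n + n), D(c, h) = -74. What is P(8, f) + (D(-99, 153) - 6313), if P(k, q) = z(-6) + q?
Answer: -6415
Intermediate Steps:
z(n) = 20*n (z(n) = 10*(2*n) = 20*n)
P(k, q) = -120 + q (P(k, q) = 20*(-6) + q = -120 + q)
P(8, f) + (D(-99, 153) - 6313) = (-120 + 92) + (-74 - 6313) = -28 - 6387 = -6415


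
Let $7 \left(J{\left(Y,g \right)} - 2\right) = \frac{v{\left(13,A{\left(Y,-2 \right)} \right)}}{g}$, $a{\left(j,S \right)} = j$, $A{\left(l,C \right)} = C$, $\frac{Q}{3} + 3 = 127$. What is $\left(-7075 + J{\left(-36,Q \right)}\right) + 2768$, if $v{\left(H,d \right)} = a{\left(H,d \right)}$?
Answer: $- \frac{11210207}{2604} \approx -4305.0$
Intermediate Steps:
$Q = 372$ ($Q = -9 + 3 \cdot 127 = -9 + 381 = 372$)
$v{\left(H,d \right)} = H$
$J{\left(Y,g \right)} = 2 + \frac{13}{7 g}$ ($J{\left(Y,g \right)} = 2 + \frac{13 \frac{1}{g}}{7} = 2 + \frac{13}{7 g}$)
$\left(-7075 + J{\left(-36,Q \right)}\right) + 2768 = \left(-7075 + \left(2 + \frac{13}{7 \cdot 372}\right)\right) + 2768 = \left(-7075 + \left(2 + \frac{13}{7} \cdot \frac{1}{372}\right)\right) + 2768 = \left(-7075 + \left(2 + \frac{13}{2604}\right)\right) + 2768 = \left(-7075 + \frac{5221}{2604}\right) + 2768 = - \frac{18418079}{2604} + 2768 = - \frac{11210207}{2604}$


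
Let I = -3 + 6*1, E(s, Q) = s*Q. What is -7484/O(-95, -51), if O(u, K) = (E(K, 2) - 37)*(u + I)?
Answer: -1871/3197 ≈ -0.58524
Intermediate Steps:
E(s, Q) = Q*s
I = 3 (I = -3 + 6 = 3)
O(u, K) = (-37 + 2*K)*(3 + u) (O(u, K) = (2*K - 37)*(u + 3) = (-37 + 2*K)*(3 + u))
-7484/O(-95, -51) = -7484/(-111 - 37*(-95) + 6*(-51) + 2*(-51)*(-95)) = -7484/(-111 + 3515 - 306 + 9690) = -7484/12788 = -7484*1/12788 = -1871/3197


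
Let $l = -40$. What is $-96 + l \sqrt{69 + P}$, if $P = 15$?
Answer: $-96 - 80 \sqrt{21} \approx -462.61$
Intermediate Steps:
$-96 + l \sqrt{69 + P} = -96 - 40 \sqrt{69 + 15} = -96 - 40 \sqrt{84} = -96 - 40 \cdot 2 \sqrt{21} = -96 - 80 \sqrt{21}$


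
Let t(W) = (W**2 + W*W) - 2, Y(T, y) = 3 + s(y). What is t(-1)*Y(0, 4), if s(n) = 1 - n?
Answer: 0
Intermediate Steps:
Y(T, y) = 4 - y (Y(T, y) = 3 + (1 - y) = 4 - y)
t(W) = -2 + 2*W**2 (t(W) = (W**2 + W**2) - 2 = 2*W**2 - 2 = -2 + 2*W**2)
t(-1)*Y(0, 4) = (-2 + 2*(-1)**2)*(4 - 1*4) = (-2 + 2*1)*(4 - 4) = (-2 + 2)*0 = 0*0 = 0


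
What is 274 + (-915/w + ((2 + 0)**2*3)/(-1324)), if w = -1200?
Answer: 7275471/26480 ≈ 274.75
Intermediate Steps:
274 + (-915/w + ((2 + 0)**2*3)/(-1324)) = 274 + (-915/(-1200) + ((2 + 0)**2*3)/(-1324)) = 274 + (-915*(-1/1200) + (2**2*3)*(-1/1324)) = 274 + (61/80 + (4*3)*(-1/1324)) = 274 + (61/80 + 12*(-1/1324)) = 274 + (61/80 - 3/331) = 274 + 19951/26480 = 7275471/26480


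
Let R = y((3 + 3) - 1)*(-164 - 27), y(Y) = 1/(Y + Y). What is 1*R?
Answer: -191/10 ≈ -19.100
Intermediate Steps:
y(Y) = 1/(2*Y)
R = -191/10 (R = (1/(2*((3 + 3) - 1)))*(-164 - 27) = (1/(2*(6 - 1)))*(-191) = ((1/2)/5)*(-191) = ((1/2)*(1/5))*(-191) = (1/10)*(-191) = -191/10 ≈ -19.100)
1*R = 1*(-191/10) = -191/10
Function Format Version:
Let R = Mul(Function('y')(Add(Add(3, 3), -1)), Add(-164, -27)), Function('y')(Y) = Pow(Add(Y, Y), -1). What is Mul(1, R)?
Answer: Rational(-191, 10) ≈ -19.100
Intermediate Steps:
Function('y')(Y) = Mul(Rational(1, 2), Pow(Y, -1)) (Function('y')(Y) = Pow(Mul(2, Y), -1) = Mul(Rational(1, 2), Pow(Y, -1)))
R = Rational(-191, 10) (R = Mul(Mul(Rational(1, 2), Pow(Add(Add(3, 3), -1), -1)), Add(-164, -27)) = Mul(Mul(Rational(1, 2), Pow(Add(6, -1), -1)), -191) = Mul(Mul(Rational(1, 2), Pow(5, -1)), -191) = Mul(Mul(Rational(1, 2), Rational(1, 5)), -191) = Mul(Rational(1, 10), -191) = Rational(-191, 10) ≈ -19.100)
Mul(1, R) = Mul(1, Rational(-191, 10)) = Rational(-191, 10)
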